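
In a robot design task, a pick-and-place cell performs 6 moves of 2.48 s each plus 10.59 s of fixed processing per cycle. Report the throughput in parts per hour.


T_cycle = 6*2.48 + 10.59 = 25.4700 s
rate = 3600/T = 141.3428

141.3428 parts/hour


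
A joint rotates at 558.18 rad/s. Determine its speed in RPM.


RPM = 558.18 * 60/(2*pi) = 5330.2264

5330.2264 RPM


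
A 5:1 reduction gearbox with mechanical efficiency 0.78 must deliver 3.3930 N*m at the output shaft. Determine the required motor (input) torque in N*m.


tau_in = tau_out / (N * eta) = 3.3930 / (5 * 0.78) = 0.8700

0.8700 N*m


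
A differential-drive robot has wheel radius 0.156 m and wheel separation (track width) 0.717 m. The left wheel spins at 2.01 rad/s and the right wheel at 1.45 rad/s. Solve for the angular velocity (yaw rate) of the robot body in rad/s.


omega = r*(wR - wL)/L = 0.156*(1.45 - (2.01))/0.717 = -0.1218

-0.1218 rad/s


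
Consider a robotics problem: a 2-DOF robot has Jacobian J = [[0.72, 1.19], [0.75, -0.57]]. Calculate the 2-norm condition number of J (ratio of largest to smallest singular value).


JJ^T eigenvalues: trace(JJ^T) = 2.8219, det(JJ^T) = det(J)^2 = 1.69754841
s_max^2 = (2.8219 + sqrt(1.17292597))/2 = 1.95245853
s_min^2 = (2.8219 - sqrt(1.17292597))/2 = 0.86944147
kappa = s_max/s_min = sqrt(1.95245853/0.86944147) = 1.4985

1.4985


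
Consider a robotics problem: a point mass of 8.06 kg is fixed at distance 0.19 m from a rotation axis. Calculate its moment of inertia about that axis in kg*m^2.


I = m*r^2 = 8.06*0.19^2 = 0.2910

0.2910 kg*m^2


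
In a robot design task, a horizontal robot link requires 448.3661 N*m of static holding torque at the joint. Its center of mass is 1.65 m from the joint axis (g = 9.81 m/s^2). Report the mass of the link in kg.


m = tau / (g*L) = 448.3661 / (9.81 * 1.65) = 27.7000

27.7000 kg


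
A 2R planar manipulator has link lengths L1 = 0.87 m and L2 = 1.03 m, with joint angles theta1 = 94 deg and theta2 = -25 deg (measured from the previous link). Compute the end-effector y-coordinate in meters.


y = L1*sin(th1) + L2*sin(th1+th2) = 0.87*sin(94 deg) + 1.03*sin(69 deg) = 1.8295

1.8295 m


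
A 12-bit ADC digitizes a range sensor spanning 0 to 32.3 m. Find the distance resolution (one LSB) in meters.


res = range / 2^n = 32.3/2^12 = 32.3/4096 = 0.0079

0.0079 m


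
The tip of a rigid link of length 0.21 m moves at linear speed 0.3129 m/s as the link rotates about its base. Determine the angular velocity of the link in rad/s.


omega = v / L = 0.3129 / 0.21 = 1.4900

1.4900 rad/s


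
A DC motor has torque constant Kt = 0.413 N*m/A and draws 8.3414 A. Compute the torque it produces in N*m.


tau = Kt * I = 0.413*8.3414 = 3.4450

3.4450 N*m


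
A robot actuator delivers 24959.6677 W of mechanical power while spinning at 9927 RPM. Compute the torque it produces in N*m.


omega = 9927 * 2*pi/60 = 1039.553009 rad/s
tau = P / omega = 24959.6677 / 1039.553009 = 24.0100

24.0100 N*m


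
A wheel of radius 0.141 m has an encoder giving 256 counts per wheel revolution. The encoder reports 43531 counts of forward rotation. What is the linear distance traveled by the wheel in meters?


revs = 43531/256 = 170.042969
d = revs * 2*pi*r = 170.042969 * 2*pi*0.141 = 150.6460

150.6460 m


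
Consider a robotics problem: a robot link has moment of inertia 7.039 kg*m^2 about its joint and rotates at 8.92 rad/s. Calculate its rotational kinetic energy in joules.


KE = (1/2)*I*omega^2 = 0.5*7.039*8.92^2 = 280.0339

280.0339 J


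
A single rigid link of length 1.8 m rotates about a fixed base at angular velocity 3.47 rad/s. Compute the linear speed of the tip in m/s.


v = L*omega = 1.8 * 3.47 = 6.2460

6.2460 m/s


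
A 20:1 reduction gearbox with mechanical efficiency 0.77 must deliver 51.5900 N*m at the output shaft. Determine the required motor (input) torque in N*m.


tau_in = tau_out / (N * eta) = 51.5900 / (20 * 0.77) = 3.3500

3.3500 N*m


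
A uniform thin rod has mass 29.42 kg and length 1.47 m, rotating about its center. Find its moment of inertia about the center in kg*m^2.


I = (1/12)*m*L^2 = (1/12)*29.42*1.47^2 = 5.2978

5.2978 kg*m^2


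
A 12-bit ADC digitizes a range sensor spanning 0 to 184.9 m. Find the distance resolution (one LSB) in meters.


res = range / 2^n = 184.9/2^12 = 184.9/4096 = 0.0451

0.0451 m


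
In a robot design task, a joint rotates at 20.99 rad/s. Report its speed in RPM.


RPM = 20.99 * 60/(2*pi) = 200.4397

200.4397 RPM


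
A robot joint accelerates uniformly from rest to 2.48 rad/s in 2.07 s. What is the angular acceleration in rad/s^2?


alpha = delta_omega / t = 2.48 / 2.07 = 1.1981

1.1981 rad/s^2


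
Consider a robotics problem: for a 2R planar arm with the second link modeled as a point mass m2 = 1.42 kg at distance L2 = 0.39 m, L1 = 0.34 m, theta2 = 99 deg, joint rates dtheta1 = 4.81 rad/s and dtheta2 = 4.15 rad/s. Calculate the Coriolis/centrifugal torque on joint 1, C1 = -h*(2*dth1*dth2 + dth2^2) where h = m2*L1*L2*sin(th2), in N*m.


h = m2*L1*L2*sin(th2) = 1.42*0.34*0.39*sin(99 deg) = 0.185974
C1 = -h*(2*4.81*4.15 + 4.15^2) = -0.185974*57.1455 = -10.6276

-10.6276 N*m


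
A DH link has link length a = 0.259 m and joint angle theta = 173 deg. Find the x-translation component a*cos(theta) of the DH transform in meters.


a*cos(theta) = 0.259*cos(173 deg) = -0.2571

-0.2571 m


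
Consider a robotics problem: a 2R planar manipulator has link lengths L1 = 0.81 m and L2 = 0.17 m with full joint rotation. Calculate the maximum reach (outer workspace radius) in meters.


r_max = L1 + L2 = 0.81 + 0.17 = 0.9800

0.9800 m


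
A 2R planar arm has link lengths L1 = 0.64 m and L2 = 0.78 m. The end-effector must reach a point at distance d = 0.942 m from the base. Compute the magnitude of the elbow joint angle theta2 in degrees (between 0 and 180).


cos(th2) = (d^2 - L1^2 - L2^2)/(2*L1*L2) = (0.942^2 - 0.64^2 - 0.78^2)/(2*0.64*0.78) = -0.13084535
th2 = acos(-0.13084535) = 97.5184 deg

97.5184 degrees


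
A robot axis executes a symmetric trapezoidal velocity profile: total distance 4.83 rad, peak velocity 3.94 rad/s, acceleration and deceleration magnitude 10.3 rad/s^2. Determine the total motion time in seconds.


t_acc = v/a = 3.94/10.3 = 0.382524 s
d_acc = v^2/(2a) = 0.753573 rad (each ramp)
d_cruise = 4.83 - 2*0.753573 = 3.322854 rad
t_cruise = 3.322854/3.94 = 0.843364 s
t_total = 2*0.382524 + 0.843364 = 1.6084

1.6084 s


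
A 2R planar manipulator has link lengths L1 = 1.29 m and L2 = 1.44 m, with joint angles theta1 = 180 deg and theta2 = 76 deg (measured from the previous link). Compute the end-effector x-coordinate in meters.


x = L1*cos(th1) + L2*cos(th1+th2) = 1.29*cos(180 deg) + 1.44*cos(256 deg) = -1.6384

-1.6384 m


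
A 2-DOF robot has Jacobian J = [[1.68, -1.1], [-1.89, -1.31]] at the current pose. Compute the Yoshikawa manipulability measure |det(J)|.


det(J) = 1.68*-1.31 - (-1.1)*(-1.89) = -4.2798
|det(J)| = 4.2798

4.2798


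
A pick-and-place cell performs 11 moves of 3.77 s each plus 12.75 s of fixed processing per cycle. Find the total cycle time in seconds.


T = 11*3.77 + 12.75 = 54.2200

54.2200 s


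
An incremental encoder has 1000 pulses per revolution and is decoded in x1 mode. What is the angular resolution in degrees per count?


resolution = 360 / (PPR * 1) = 360 / 1000 = 0.3600

0.3600 degrees


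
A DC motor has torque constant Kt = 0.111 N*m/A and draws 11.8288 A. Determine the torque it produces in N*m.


tau = Kt * I = 0.111*11.8288 = 1.3130

1.3130 N*m


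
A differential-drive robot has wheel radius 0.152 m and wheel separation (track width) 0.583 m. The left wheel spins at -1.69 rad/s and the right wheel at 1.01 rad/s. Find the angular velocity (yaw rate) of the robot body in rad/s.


omega = r*(wR - wL)/L = 0.152*(1.01 - (-1.69))/0.583 = 0.7039

0.7039 rad/s


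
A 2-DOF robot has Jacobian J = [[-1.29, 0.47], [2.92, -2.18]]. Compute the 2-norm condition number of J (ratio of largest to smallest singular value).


JJ^T eigenvalues: trace(JJ^T) = 15.1638, det(JJ^T) = det(J)^2 = 2.07302404
s_max^2 = (15.1638 + sqrt(221.64873428))/2 = 15.02583603
s_min^2 = (15.1638 - sqrt(221.64873428))/2 = 0.13796397
kappa = s_max/s_min = sqrt(15.02583603/0.13796397) = 10.4361

10.4361


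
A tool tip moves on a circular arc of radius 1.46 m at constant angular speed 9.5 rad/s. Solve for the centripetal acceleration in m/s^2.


a_c = omega^2 * r = 9.5^2 * 1.46 = 131.7650

131.7650 m/s^2


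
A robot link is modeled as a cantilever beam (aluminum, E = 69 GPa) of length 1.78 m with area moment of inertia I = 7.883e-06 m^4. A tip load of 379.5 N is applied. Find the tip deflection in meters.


delta = F*L^3/(3*E*I) = 379.5*1.78^3/(3*6.900e+10*7.883e-06)
      = 2140.285884/1631781 = 0.0013

0.0013 m


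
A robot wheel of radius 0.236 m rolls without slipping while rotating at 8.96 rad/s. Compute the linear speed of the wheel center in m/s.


v = omega * r = 8.96 * 0.236 = 2.1146

2.1146 m/s


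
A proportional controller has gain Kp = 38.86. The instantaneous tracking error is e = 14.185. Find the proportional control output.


u_P = Kp * e = 38.86 * 14.185 = 551.2291

551.2291


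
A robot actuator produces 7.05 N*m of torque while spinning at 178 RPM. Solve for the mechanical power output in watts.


omega = 178 * 2*pi/60 = 18.640116 rad/s
P = tau * omega = 7.05 * 18.640116 = 131.4128

131.4128 W


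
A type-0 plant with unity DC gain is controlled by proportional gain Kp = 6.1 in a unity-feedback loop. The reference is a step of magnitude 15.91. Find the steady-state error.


e_ss = R/(1 + Kp) = 15.91/(1 + 6.1) = 15.91/7.1000 = 2.2408

2.2408


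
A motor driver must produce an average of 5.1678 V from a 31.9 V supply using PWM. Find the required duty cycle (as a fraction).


D = V_avg/V_supply = 5.1678/31.9 = 0.1620

0.1620


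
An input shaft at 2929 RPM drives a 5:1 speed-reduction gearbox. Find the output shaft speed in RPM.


omega_out = omega_in / N = 2929 / 5 = 585.8000

585.8000 RPM


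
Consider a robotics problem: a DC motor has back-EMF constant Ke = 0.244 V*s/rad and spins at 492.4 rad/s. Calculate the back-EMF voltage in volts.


V_emf = Ke * omega = 0.244*492.4 = 120.1456

120.1456 V


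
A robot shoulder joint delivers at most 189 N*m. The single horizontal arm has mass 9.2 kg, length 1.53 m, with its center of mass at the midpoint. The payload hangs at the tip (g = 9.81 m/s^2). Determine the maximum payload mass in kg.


tau_arm = m_arm*g*(L/2) = 9.2*9.81*1.53/2 = 69.0428 N*m
tau_payload = tau_max - tau_arm = 189 - 69.0428 = 119.9572
m_payload = tau_payload / (g*L) = 119.9572 / (9.81*1.53) = 7.9922

7.9922 kg


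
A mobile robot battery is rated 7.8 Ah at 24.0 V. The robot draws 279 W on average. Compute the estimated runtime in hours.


E = 7.8*24.0 = 187.2000 Wh
t = E/P = 187.2000/279 = 0.6710

0.6710 hours


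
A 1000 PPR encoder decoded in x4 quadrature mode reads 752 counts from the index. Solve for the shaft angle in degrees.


angle = counts * 360 / (PPR*4) = 752 * 360 / 4000 = 67.6800

67.6800 degrees


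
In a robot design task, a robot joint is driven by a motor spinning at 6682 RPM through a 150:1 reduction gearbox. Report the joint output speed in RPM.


omega_joint = omega_motor / N = 6682 / 150 = 44.5467

44.5467 RPM


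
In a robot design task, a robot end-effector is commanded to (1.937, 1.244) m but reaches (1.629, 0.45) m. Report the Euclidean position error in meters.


dx = 1.629 - (1.937) = -0.3080, dy = 0.45 - (1.244) = -0.7940
err = sqrt(0.094864 + 0.630436) = 0.8516

0.8516 m


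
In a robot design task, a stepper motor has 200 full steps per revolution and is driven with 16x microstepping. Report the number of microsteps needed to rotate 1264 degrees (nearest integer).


step_size = 360/(200*16) = 360/3200 = 0.112500 deg
n = 1264/(360/3200) = 1264*3200/360 = 11235.5556 -> 11236

11236 steps


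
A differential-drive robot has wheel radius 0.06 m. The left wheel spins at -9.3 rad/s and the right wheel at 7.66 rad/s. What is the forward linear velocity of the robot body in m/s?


v = r*(wR + wL)/2 = 0.06*(7.66 + -9.3)/2 = -0.0492

-0.0492 m/s


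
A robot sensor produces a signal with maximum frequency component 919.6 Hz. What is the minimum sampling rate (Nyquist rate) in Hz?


f_s,min = 2*f_max = 2*919.6 = 1839.2000

1839.2000 Hz


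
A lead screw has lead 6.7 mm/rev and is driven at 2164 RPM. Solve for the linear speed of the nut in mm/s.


v = lead * (RPM/60) = 6.7*2164/60 = 241.6467

241.6467 mm/s


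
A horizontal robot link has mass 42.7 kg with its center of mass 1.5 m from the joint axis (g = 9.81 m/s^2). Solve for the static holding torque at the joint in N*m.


tau = m*g*L = 42.7 * 9.81 * 1.5 = 628.3305

628.3305 N*m


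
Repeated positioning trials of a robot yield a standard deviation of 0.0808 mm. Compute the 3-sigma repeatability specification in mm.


repeatability = 3*sigma = 3*0.0808 = 0.2424

0.2424 mm


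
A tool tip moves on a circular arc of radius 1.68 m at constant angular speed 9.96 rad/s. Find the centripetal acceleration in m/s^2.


a_c = omega^2 * r = 9.96^2 * 1.68 = 166.6587

166.6587 m/s^2


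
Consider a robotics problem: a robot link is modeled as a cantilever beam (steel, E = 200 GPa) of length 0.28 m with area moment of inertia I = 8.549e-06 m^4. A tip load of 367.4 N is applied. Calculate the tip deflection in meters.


delta = F*L^3/(3*E*I) = 367.4*0.28^3/(3*2.000e+11*8.549e-06)
      = 8.0651648/5129400 = 1.5723e-06

1.5723e-06 m


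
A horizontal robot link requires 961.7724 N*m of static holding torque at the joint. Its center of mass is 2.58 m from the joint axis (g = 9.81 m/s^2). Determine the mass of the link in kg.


m = tau / (g*L) = 961.7724 / (9.81 * 2.58) = 38.0000

38.0000 kg


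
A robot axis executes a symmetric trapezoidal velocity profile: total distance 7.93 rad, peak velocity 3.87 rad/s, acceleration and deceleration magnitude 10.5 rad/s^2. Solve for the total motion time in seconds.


t_acc = v/a = 3.87/10.5 = 0.368571 s
d_acc = v^2/(2a) = 0.713186 rad (each ramp)
d_cruise = 7.93 - 2*0.713186 = 6.503628 rad
t_cruise = 6.503628/3.87 = 1.680524 s
t_total = 2*0.368571 + 1.680524 = 2.4177

2.4177 s


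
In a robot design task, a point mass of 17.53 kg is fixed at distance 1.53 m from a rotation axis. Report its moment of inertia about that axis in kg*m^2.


I = m*r^2 = 17.53*1.53^2 = 41.0360

41.0360 kg*m^2


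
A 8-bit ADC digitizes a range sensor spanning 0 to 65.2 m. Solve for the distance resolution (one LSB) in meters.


res = range / 2^n = 65.2/2^8 = 65.2/256 = 0.2547

0.2547 m


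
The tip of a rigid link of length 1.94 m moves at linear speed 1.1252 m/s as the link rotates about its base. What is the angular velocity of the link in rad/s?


omega = v / L = 1.1252 / 1.94 = 0.5800

0.5800 rad/s


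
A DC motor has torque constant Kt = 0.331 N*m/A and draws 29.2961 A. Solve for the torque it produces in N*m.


tau = Kt * I = 0.331*29.2961 = 9.6970

9.6970 N*m


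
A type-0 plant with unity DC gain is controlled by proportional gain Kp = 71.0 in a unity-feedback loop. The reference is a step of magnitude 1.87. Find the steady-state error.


e_ss = R/(1 + Kp) = 1.87/(1 + 71.0) = 1.87/72.0000 = 0.0260

0.0260


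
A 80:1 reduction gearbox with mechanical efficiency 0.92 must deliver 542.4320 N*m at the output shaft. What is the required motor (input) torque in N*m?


tau_in = tau_out / (N * eta) = 542.4320 / (80 * 0.92) = 7.3700

7.3700 N*m


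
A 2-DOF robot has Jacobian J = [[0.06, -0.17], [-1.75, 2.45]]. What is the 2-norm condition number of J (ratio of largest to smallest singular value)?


JJ^T eigenvalues: trace(JJ^T) = 9.0975, det(JJ^T) = det(J)^2 = 0.02265025
s_max^2 = (9.0975 + sqrt(82.67390525))/2 = 9.09500960
s_min^2 = (9.0975 - sqrt(82.67390525))/2 = 0.00249040
kappa = s_max/s_min = sqrt(9.09500960/0.00249040) = 60.4320

60.4320


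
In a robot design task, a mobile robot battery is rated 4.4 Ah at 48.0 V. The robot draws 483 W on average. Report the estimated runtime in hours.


E = 4.4*48.0 = 211.2000 Wh
t = E/P = 211.2000/483 = 0.4373

0.4373 hours


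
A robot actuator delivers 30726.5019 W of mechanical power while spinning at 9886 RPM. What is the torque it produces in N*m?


omega = 9886 * 2*pi/60 = 1035.259499 rad/s
tau = P / omega = 30726.5019 / 1035.259499 = 29.6800

29.6800 N*m


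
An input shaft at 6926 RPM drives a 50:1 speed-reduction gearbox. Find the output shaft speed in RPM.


omega_out = omega_in / N = 6926 / 50 = 138.5200

138.5200 RPM


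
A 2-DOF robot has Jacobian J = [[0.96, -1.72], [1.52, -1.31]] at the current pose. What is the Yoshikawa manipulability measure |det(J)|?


det(J) = 0.96*-1.31 - (-1.72)*(1.52) = 1.3568
|det(J)| = 1.3568

1.3568


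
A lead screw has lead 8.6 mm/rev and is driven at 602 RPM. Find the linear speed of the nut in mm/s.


v = lead * (RPM/60) = 8.6*602/60 = 86.2867

86.2867 mm/s


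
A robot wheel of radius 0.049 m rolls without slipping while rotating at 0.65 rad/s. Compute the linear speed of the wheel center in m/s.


v = omega * r = 0.65 * 0.049 = 0.0319

0.0319 m/s


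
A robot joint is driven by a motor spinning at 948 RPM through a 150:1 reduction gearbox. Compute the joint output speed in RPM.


omega_joint = omega_motor / N = 948 / 150 = 6.3200

6.3200 RPM


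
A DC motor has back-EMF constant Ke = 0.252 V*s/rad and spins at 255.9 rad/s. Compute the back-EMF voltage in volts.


V_emf = Ke * omega = 0.252*255.9 = 64.4868

64.4868 V


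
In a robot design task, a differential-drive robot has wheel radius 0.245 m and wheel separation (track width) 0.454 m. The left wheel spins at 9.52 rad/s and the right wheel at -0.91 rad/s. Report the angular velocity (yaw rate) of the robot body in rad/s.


omega = r*(wR - wL)/L = 0.245*(-0.91 - (9.52))/0.454 = -5.6285

-5.6285 rad/s


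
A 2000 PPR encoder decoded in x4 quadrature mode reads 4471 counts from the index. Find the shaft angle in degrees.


angle = counts * 360 / (PPR*4) = 4471 * 360 / 8000 = 201.1950

201.1950 degrees


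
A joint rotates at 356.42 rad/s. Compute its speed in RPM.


RPM = 356.42 * 60/(2*pi) = 3403.5603

3403.5603 RPM


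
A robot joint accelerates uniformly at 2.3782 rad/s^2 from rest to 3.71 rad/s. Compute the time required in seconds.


t = delta_omega / alpha = 3.71 / 2.3782 = 1.5600

1.5600 s


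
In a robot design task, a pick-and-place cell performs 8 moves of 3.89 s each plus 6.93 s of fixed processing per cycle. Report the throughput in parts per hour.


T_cycle = 8*3.89 + 6.93 = 38.0500 s
rate = 3600/T = 94.6124

94.6124 parts/hour


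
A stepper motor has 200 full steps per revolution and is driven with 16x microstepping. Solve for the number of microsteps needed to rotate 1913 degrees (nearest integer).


step_size = 360/(200*16) = 360/3200 = 0.112500 deg
n = 1913/(360/3200) = 1913*3200/360 = 17004.4444 -> 17004

17004 steps


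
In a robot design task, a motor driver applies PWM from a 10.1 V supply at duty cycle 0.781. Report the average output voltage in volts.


V_avg = V_supply * D = 10.1*0.781 = 7.8881

7.8881 V


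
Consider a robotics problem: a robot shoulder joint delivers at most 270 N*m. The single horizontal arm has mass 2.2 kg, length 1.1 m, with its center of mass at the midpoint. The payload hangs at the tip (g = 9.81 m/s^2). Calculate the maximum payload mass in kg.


tau_arm = m_arm*g*(L/2) = 2.2*9.81*1.1/2 = 11.8701 N*m
tau_payload = tau_max - tau_arm = 270 - 11.8701 = 258.1299
m_payload = tau_payload / (g*L) = 258.1299 / (9.81*1.1) = 23.9209

23.9209 kg


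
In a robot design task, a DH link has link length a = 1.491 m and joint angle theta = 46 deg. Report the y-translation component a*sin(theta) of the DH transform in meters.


a*sin(theta) = 1.491*sin(46 deg) = 1.0725

1.0725 m


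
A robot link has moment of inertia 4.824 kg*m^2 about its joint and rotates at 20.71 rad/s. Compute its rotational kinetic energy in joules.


KE = (1/2)*I*omega^2 = 0.5*4.824*20.71^2 = 1034.5167

1034.5167 J


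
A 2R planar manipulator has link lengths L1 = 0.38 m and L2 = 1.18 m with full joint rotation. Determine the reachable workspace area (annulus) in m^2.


r_max = L1 + L2 = 1.5600, r_min = |L1 - L2| = 0.8000
A = pi*(r_max^2 - r_min^2) = pi*(2.4336 - 0.6400) = 5.6348

5.6348 m^2


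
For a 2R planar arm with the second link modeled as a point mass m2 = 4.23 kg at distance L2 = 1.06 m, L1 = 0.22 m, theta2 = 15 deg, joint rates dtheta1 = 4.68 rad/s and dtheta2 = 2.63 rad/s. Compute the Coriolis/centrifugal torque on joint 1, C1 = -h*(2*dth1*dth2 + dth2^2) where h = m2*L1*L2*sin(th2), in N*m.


h = m2*L1*L2*sin(th2) = 4.23*0.22*1.06*sin(15 deg) = 0.255308
C1 = -h*(2*4.68*2.63 + 2.63^2) = -0.255308*31.5337 = -8.0508

-8.0508 N*m


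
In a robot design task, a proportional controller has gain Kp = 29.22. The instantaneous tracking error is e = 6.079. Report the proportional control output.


u_P = Kp * e = 29.22 * 6.079 = 177.6284

177.6284


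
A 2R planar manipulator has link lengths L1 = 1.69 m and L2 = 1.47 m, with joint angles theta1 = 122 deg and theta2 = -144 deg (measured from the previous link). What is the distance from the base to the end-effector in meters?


x = L1*cos(th1) + L2*cos(th1+th2) = 0.467397
y = L1*sin(th1) + L2*sin(th1+th2) = 0.882530
d = sqrt(x^2 + y^2) = sqrt(0.218460 + 0.778859) = 0.9987

0.9987 m


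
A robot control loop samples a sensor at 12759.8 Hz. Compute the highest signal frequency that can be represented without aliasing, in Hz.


f_max = f_s/2 = 12759.8/2 = 6379.9000

6379.9000 Hz


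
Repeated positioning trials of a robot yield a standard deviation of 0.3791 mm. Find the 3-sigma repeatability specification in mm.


repeatability = 3*sigma = 3*0.3791 = 1.1373

1.1373 mm


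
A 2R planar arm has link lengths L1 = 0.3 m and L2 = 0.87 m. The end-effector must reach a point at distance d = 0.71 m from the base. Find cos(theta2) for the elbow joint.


cos(th2) = (d^2 - L1^2 - L2^2)/(2*L1*L2) = (0.71^2 - 0.3^2 - 0.87^2)/(2*0.3*0.87) = -0.6567

-0.6567


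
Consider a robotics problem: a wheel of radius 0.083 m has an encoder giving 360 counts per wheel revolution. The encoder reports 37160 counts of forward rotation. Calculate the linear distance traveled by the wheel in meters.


revs = 37160/360 = 103.222222
d = revs * 2*pi*r = 103.222222 * 2*pi*0.083 = 53.8308

53.8308 m


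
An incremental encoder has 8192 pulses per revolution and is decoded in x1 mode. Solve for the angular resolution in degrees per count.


resolution = 360 / (PPR * 1) = 360 / 8192 = 0.0439

0.0439 degrees


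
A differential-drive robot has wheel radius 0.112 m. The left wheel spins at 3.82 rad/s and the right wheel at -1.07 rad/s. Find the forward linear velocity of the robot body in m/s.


v = r*(wR + wL)/2 = 0.112*(-1.07 + 3.82)/2 = 0.1540

0.1540 m/s


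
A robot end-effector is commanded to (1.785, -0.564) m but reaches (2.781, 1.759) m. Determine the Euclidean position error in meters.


dx = 2.781 - (1.785) = 0.9960, dy = 1.759 - (-0.564) = 2.3230
err = sqrt(0.992016 + 5.396329) = 2.5275

2.5275 m


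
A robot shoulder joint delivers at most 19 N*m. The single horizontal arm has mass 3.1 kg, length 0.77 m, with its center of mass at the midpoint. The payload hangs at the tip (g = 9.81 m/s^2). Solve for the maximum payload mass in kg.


tau_arm = m_arm*g*(L/2) = 3.1*9.81*0.77/2 = 11.7082 N*m
tau_payload = tau_max - tau_arm = 19 - 11.7082 = 7.2918
m_payload = tau_payload / (g*L) = 7.2918 / (9.81*0.77) = 0.9653

0.9653 kg


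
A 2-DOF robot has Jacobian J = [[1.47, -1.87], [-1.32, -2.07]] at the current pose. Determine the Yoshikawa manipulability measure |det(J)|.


det(J) = 1.47*-2.07 - (-1.87)*(-1.32) = -5.5113
|det(J)| = 5.5113

5.5113


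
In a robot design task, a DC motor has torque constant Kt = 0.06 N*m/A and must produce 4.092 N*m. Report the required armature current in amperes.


I = tau / Kt = 4.092/0.06 = 68.2000

68.2000 A


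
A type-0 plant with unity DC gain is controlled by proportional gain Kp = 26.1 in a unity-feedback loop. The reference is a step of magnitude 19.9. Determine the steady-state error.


e_ss = R/(1 + Kp) = 19.9/(1 + 26.1) = 19.9/27.1000 = 0.7343

0.7343


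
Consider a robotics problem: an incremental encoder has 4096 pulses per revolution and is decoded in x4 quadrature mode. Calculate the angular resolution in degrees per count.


resolution = 360 / (PPR * 4) = 360 / 16384 = 0.0220

0.0220 degrees


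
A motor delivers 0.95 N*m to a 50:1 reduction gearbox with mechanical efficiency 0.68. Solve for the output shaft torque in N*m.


tau_out = tau_in * N * eta = 0.95 * 50 * 0.68 = 32.3000

32.3000 N*m


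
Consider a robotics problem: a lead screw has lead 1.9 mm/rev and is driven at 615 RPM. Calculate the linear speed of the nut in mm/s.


v = lead * (RPM/60) = 1.9*615/60 = 19.4750

19.4750 mm/s


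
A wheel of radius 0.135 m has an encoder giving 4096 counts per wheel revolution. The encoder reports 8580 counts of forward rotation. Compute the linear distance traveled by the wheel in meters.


revs = 8580/4096 = 2.094727
d = revs * 2*pi*r = 2.094727 * 2*pi*0.135 = 1.7768

1.7768 m


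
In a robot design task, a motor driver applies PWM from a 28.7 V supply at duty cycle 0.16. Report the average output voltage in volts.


V_avg = V_supply * D = 28.7*0.16 = 4.5920

4.5920 V


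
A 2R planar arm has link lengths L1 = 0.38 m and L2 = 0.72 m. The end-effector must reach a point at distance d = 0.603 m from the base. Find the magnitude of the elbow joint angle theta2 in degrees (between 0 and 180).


cos(th2) = (d^2 - L1^2 - L2^2)/(2*L1*L2) = (0.603^2 - 0.38^2 - 0.72^2)/(2*0.38*0.72) = -0.54676718
th2 = acos(-0.54676718) = 123.1455 deg

123.1455 degrees


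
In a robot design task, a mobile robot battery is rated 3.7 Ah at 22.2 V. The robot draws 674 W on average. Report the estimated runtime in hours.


E = 3.7*22.2 = 82.1400 Wh
t = E/P = 82.1400/674 = 0.1219

0.1219 hours


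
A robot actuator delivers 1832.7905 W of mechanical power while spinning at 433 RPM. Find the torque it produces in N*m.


omega = 433 * 2*pi/60 = 45.343654 rad/s
tau = P / omega = 1832.7905 / 45.343654 = 40.4200

40.4200 N*m


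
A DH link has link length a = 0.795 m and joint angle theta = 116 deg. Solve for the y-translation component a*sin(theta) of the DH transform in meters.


a*sin(theta) = 0.795*sin(116 deg) = 0.7145

0.7145 m


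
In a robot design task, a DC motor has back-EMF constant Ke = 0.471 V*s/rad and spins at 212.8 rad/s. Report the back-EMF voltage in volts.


V_emf = Ke * omega = 0.471*212.8 = 100.2288

100.2288 V


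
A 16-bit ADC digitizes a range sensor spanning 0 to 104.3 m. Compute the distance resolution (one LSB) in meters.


res = range / 2^n = 104.3/2^16 = 104.3/65536 = 0.0016

0.0016 m


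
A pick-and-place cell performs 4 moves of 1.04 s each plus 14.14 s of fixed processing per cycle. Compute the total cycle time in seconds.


T = 4*1.04 + 14.14 = 18.3000

18.3000 s


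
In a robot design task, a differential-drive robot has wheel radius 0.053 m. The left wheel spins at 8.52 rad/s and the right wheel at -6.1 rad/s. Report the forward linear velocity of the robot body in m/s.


v = r*(wR + wL)/2 = 0.053*(-6.1 + 8.52)/2 = 0.0641

0.0641 m/s


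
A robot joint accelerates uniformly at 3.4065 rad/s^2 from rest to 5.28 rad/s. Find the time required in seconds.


t = delta_omega / alpha = 5.28 / 3.4065 = 1.5500

1.5500 s


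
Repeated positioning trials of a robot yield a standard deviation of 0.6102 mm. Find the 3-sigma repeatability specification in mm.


repeatability = 3*sigma = 3*0.6102 = 1.8306

1.8306 mm


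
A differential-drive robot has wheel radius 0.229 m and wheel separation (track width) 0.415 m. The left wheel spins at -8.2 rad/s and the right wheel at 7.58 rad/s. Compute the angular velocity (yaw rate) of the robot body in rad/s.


omega = r*(wR - wL)/L = 0.229*(7.58 - (-8.2))/0.415 = 8.7075

8.7075 rad/s


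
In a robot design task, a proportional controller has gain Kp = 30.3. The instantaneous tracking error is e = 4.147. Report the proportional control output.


u_P = Kp * e = 30.3 * 4.147 = 125.6541

125.6541


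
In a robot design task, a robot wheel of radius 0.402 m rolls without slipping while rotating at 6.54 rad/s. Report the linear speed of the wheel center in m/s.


v = omega * r = 6.54 * 0.402 = 2.6291

2.6291 m/s


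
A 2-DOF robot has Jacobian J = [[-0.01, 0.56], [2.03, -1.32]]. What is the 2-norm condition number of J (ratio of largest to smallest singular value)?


JJ^T eigenvalues: trace(JJ^T) = 6.1770, det(JJ^T) = det(J)^2 = 1.26247696
s_max^2 = (6.1770 + sqrt(33.10542116))/2 = 5.96536553
s_min^2 = (6.1770 - sqrt(33.10542116))/2 = 0.21163447
kappa = s_max/s_min = sqrt(5.96536553/0.21163447) = 5.3092

5.3092


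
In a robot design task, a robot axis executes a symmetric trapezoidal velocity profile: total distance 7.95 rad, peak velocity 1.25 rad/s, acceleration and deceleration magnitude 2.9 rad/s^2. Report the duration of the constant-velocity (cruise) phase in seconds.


t_acc = v/a = 0.431034 s, d_acc = v^2/(2a) = 0.269397 rad each
d_cruise = 7.95 - 2*0.269397 = 7.411206 rad
t_cruise = d_cruise/v = 7.411206/1.25 = 5.9290

5.9290 s


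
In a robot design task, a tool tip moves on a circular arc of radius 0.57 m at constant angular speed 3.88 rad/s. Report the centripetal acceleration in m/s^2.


a_c = omega^2 * r = 3.88^2 * 0.57 = 8.5810

8.5810 m/s^2


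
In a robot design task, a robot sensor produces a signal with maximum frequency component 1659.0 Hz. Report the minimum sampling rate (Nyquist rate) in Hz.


f_s,min = 2*f_max = 2*1659.0 = 3318.0000

3318.0000 Hz


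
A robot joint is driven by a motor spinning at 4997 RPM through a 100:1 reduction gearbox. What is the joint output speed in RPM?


omega_joint = omega_motor / N = 4997 / 100 = 49.9700

49.9700 RPM


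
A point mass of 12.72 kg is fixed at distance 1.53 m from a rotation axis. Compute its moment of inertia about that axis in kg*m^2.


I = m*r^2 = 12.72*1.53^2 = 29.7762

29.7762 kg*m^2


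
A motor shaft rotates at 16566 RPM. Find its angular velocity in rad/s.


omega = 16566 * 2*pi/60 = 1734.7875

1734.7875 rad/s


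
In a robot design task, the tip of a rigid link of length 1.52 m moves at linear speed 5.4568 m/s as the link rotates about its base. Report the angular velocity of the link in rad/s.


omega = v / L = 5.4568 / 1.52 = 3.5900

3.5900 rad/s


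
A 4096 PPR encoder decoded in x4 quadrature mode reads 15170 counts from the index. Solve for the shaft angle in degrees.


angle = counts * 360 / (PPR*4) = 15170 * 360 / 16384 = 333.3252

333.3252 degrees


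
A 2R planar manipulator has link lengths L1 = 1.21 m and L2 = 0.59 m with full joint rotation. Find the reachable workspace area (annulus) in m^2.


r_max = L1 + L2 = 1.8000, r_min = |L1 - L2| = 0.6200
A = pi*(r_max^2 - r_min^2) = pi*(3.2400 - 0.3844) = 8.9711

8.9711 m^2


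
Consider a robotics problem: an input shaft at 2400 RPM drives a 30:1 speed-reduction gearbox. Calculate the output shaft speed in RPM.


omega_out = omega_in / N = 2400 / 30 = 80.0000

80.0000 RPM


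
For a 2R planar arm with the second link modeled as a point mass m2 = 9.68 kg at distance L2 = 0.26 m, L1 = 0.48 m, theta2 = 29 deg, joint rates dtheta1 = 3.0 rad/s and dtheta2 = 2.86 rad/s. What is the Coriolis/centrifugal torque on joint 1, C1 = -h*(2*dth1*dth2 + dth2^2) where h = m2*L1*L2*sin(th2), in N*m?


h = m2*L1*L2*sin(th2) = 9.68*0.48*0.26*sin(29 deg) = 0.585681
C1 = -h*(2*3.0*2.86 + 2.86^2) = -0.585681*25.3396 = -14.8409

-14.8409 N*m


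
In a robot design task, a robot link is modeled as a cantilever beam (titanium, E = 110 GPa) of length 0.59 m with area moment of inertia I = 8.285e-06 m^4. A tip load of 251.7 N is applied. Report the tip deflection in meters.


delta = F*L^3/(3*E*I) = 251.7*0.59^3/(3*1.100e+11*8.285e-06)
      = 51.6938943/2734050 = 1.8907e-05

1.8907e-05 m


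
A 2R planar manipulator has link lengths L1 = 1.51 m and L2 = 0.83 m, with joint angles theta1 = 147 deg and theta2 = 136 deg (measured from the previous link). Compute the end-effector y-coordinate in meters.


y = L1*sin(th1) + L2*sin(th1+th2) = 1.51*sin(147 deg) + 0.83*sin(283 deg) = 0.0137

0.0137 m


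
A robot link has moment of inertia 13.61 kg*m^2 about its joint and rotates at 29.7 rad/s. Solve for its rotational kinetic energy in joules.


KE = (1/2)*I*omega^2 = 0.5*13.61*29.7^2 = 6002.6224

6002.6224 J


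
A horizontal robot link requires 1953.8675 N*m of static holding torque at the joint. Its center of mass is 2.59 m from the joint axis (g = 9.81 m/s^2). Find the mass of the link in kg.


m = tau / (g*L) = 1953.8675 / (9.81 * 2.59) = 76.9000

76.9000 kg


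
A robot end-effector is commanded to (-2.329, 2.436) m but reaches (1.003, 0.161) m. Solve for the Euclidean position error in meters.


dx = 1.003 - (-2.329) = 3.3320, dy = 0.161 - (2.436) = -2.2750
err = sqrt(11.102224 + 5.175625) = 4.0346

4.0346 m


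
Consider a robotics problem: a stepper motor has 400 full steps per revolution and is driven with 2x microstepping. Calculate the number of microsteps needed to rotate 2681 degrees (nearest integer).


step_size = 360/(400*2) = 360/800 = 0.450000 deg
n = 2681/(360/800) = 2681*800/360 = 5957.7778 -> 5958

5958 steps


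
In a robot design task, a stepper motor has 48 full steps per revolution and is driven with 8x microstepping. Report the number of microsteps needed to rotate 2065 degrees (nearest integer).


step_size = 360/(48*8) = 360/384 = 0.937500 deg
n = 2065/(360/384) = 2065*384/360 = 2202.6667 -> 2203

2203 steps


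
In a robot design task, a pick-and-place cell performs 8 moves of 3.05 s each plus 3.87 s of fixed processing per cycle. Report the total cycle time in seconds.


T = 8*3.05 + 3.87 = 28.2700

28.2700 s


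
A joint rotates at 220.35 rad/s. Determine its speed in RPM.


RPM = 220.35 * 60/(2*pi) = 2104.1875

2104.1875 RPM


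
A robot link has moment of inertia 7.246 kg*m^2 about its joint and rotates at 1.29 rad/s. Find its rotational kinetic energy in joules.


KE = (1/2)*I*omega^2 = 0.5*7.246*1.29^2 = 6.0290

6.0290 J


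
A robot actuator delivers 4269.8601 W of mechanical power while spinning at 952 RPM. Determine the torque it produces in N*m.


omega = 952 * 2*pi/60 = 99.693207 rad/s
tau = P / omega = 4269.8601 / 99.693207 = 42.8300

42.8300 N*m


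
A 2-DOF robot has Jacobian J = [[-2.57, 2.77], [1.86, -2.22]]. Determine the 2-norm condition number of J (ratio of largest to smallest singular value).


JJ^T eigenvalues: trace(JJ^T) = 22.6658, det(JJ^T) = det(J)^2 = 0.30603024
s_max^2 = (22.6658 + sqrt(512.51436868))/2 = 22.65229010
s_min^2 = (22.6658 - sqrt(512.51436868))/2 = 0.01350990
kappa = s_max/s_min = sqrt(22.65229010/0.01350990) = 40.9477

40.9477


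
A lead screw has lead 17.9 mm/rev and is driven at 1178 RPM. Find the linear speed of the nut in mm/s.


v = lead * (RPM/60) = 17.9*1178/60 = 351.4367

351.4367 mm/s


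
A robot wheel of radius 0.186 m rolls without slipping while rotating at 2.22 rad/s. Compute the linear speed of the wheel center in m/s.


v = omega * r = 2.22 * 0.186 = 0.4129

0.4129 m/s


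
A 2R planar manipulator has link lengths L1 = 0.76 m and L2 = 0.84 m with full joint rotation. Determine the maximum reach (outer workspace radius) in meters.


r_max = L1 + L2 = 0.76 + 0.84 = 1.6000

1.6000 m


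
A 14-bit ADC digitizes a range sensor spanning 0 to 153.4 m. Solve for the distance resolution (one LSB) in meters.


res = range / 2^n = 153.4/2^14 = 153.4/16384 = 0.0094

0.0094 m


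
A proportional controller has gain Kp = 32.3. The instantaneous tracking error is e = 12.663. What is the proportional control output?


u_P = Kp * e = 32.3 * 12.663 = 409.0149

409.0149


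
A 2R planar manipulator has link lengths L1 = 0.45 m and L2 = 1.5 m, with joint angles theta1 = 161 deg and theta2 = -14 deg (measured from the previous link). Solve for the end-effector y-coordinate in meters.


y = L1*sin(th1) + L2*sin(th1+th2) = 0.45*sin(161 deg) + 1.5*sin(147 deg) = 0.9635

0.9635 m


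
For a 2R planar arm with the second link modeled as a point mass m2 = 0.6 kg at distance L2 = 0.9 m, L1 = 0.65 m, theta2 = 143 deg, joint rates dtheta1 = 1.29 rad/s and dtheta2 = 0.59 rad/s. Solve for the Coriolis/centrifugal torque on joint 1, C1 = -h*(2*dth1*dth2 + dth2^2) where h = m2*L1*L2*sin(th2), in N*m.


h = m2*L1*L2*sin(th2) = 0.6*0.65*0.9*sin(143 deg) = 0.211237
C1 = -h*(2*1.29*0.59 + 0.59^2) = -0.211237*1.8703 = -0.3951

-0.3951 N*m


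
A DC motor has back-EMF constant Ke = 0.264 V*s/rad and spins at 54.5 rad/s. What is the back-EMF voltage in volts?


V_emf = Ke * omega = 0.264*54.5 = 14.3880

14.3880 V


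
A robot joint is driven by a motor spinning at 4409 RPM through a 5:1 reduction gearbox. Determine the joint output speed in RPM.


omega_joint = omega_motor / N = 4409 / 5 = 881.8000

881.8000 RPM


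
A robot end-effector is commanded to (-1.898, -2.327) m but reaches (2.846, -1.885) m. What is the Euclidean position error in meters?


dx = 2.846 - (-1.898) = 4.7440, dy = -1.885 - (-2.327) = 0.4420
err = sqrt(22.505536 + 0.195364) = 4.7645

4.7645 m


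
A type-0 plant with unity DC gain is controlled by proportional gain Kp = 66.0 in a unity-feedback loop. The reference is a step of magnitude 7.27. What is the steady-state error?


e_ss = R/(1 + Kp) = 7.27/(1 + 66.0) = 7.27/67.0000 = 0.1085

0.1085


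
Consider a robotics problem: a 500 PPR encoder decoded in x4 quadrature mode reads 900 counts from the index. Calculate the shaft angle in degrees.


angle = counts * 360 / (PPR*4) = 900 * 360 / 2000 = 162.0000

162.0000 degrees


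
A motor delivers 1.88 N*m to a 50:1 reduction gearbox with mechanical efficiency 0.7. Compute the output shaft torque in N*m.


tau_out = tau_in * N * eta = 1.88 * 50 * 0.7 = 65.8000

65.8000 N*m


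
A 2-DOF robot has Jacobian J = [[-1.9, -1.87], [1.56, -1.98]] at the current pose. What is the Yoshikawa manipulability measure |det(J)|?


det(J) = -1.9*-1.98 - (-1.87)*(1.56) = 6.6792
|det(J)| = 6.6792

6.6792


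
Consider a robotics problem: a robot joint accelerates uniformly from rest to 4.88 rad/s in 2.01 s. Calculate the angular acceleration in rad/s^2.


alpha = delta_omega / t = 4.88 / 2.01 = 2.4279

2.4279 rad/s^2


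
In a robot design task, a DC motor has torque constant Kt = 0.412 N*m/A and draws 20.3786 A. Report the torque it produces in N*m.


tau = Kt * I = 0.412*20.3786 = 8.3960

8.3960 N*m


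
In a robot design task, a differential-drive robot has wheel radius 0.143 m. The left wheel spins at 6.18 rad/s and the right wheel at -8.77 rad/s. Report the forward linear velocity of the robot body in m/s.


v = r*(wR + wL)/2 = 0.143*(-8.77 + 6.18)/2 = -0.1852

-0.1852 m/s


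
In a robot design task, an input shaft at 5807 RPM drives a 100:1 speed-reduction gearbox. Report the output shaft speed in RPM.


omega_out = omega_in / N = 5807 / 100 = 58.0700

58.0700 RPM


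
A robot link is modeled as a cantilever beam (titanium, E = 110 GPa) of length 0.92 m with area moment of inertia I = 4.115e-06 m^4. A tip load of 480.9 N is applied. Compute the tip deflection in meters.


delta = F*L^3/(3*E*I) = 480.9*0.92^3/(3*1.100e+11*4.115e-06)
      = 374.4710592/1357950 = 2.7576e-04

2.7576e-04 m
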